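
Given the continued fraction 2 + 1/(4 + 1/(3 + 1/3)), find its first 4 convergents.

Using the convergent recurrence p_i = a_i*p_{i-1} + p_{i-2}, q_i = a_i*q_{i-1} + q_{i-2} with p_{-2}=0, p_{-1}=1, q_{-2}=1, q_{-1}=0:
  i=0: a_0=2, p_0 = 2*1 + 0 = 2, q_0 = 2*0 + 1 = 1.
  i=1: a_1=4, p_1 = 4*2 + 1 = 9, q_1 = 4*1 + 0 = 4.
  i=2: a_2=3, p_2 = 3*9 + 2 = 29, q_2 = 3*4 + 1 = 13.
  i=3: a_3=3, p_3 = 3*29 + 9 = 96, q_3 = 3*13 + 4 = 43.

2/1, 9/4, 29/13, 96/43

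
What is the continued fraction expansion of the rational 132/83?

Run the Euclidean algorithm on 132 and 83; the successive quotients are the partial quotients a_0, a_1, ... (each step inverts the fractional part left over by the previous one):
  132 = 1*83 + 49, so a_0 = 1.
  83 = 1*49 + 34, so a_1 = 1.
  49 = 1*34 + 15, so a_2 = 1.
  34 = 2*15 + 4, so a_3 = 2.
  15 = 3*4 + 3, so a_4 = 3.
  4 = 1*3 + 1, so a_5 = 1.
  3 = 3*1 + 0, so a_6 = 3.
The remainder reaches 0 after 7 divisions, so the expansion has 7 partial quotients, read off in order.

[1; 1, 1, 2, 3, 1, 3]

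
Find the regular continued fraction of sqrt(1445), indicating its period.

[38; (76)]

Write x_i = (sqrt(1445) + m_i)/d_i with (m_0, d_0) = (0, 1). a_0 = floor(sqrt(1445)) = 38, since 38^2 = 1444 <= 1445 < 1521 = 39^2.
Iterate m_{i+1} = d_i*a_i - m_i, d_{i+1} = (1445 - m_{i+1}^2)/d_i, a_{i+1} = floor((a_0 + m_{i+1})/d_{i+1}):
  m_1 = 1*38 - 0 = 38, d_1 = (1445 - 38^2)/1 = 1/1 = 1, a_1 = floor((38 + 38)/1) = 76.
  m_2 = 1*76 - 38 = 38, d_2 = (1445 - 38^2)/1 = 1/1 = 1: (m_2, d_2) = (m_1, d_1) = (38, 1), so from here the quotient a_1 repeats; the period length is 1.
Hence the expansion of sqrt(1445) is a_0 = 38 followed by the repeating block 76 (period 1).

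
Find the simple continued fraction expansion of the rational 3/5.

[0; 1, 1, 2]

Run the Euclidean algorithm on 3 and 5; the successive quotients are the partial quotients a_0, a_1, ... (each step inverts the fractional part left over by the previous one):
  3 = 0*5 + 3, so a_0 = 0.
  5 = 1*3 + 2, so a_1 = 1.
  3 = 1*2 + 1, so a_2 = 1.
  2 = 2*1 + 0, so a_3 = 2.
The remainder reaches 0 after 4 divisions, so the expansion has 4 partial quotients, read off in order.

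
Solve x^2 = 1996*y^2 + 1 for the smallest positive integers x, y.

(x, y) = (40320199, 902490)

First expand sqrt(1996) as a continued fraction. With x_i = (sqrt(1996) + m_i)/d_i and (m_0, d_0) = (0, 1): a_0 = floor(sqrt(1996)) = 44, since 44^2 = 1936 <= 1996 < 2025 = 45^2.
Iterate m_{i+1} = d_i*a_i - m_i, d_{i+1} = (1996 - m_{i+1}^2)/d_i, a_{i+1} = floor((a_0 + m_{i+1})/d_{i+1}):
  m_1 = 1*44 - 0 = 44, d_1 = (1996 - 44^2)/1 = 60/1 = 60, a_1 = floor((44 + 44)/60) = 1.
  m_2 = 60*1 - 44 = 16, d_2 = (1996 - 16^2)/60 = 1740/60 = 29, a_2 = floor((44 + 16)/29) = 2.
  m_3 = 29*2 - 16 = 42, d_3 = (1996 - 42^2)/29 = 232/29 = 8, a_3 = floor((44 + 42)/8) = 10.
  m_4 = 8*10 - 42 = 38, d_4 = (1996 - 38^2)/8 = 552/8 = 69, a_4 = floor((44 + 38)/69) = 1.
  m_5 = 69*1 - 38 = 31, d_5 = (1996 - 31^2)/69 = 1035/69 = 15, a_5 = floor((44 + 31)/15) = 5.
  m_6 = 15*5 - 31 = 44, d_6 = (1996 - 44^2)/15 = 60/15 = 4, a_6 = floor((44 + 44)/4) = 22.
  m_7 = 4*22 - 44 = 44, d_7 = (1996 - 44^2)/4 = 60/4 = 15, a_7 = floor((44 + 44)/15) = 5.
  m_8 = 15*5 - 44 = 31, d_8 = (1996 - 31^2)/15 = 1035/15 = 69, a_8 = floor((44 + 31)/69) = 1.
  m_9 = 69*1 - 31 = 38, d_9 = (1996 - 38^2)/69 = 552/69 = 8, a_9 = floor((44 + 38)/8) = 10.
  m_10 = 8*10 - 38 = 42, d_10 = (1996 - 42^2)/8 = 232/8 = 29, a_10 = floor((44 + 42)/29) = 2.
  m_11 = 29*2 - 42 = 16, d_11 = (1996 - 16^2)/29 = 1740/29 = 60, a_11 = floor((44 + 16)/60) = 1.
  m_12 = 60*1 - 16 = 44, d_12 = (1996 - 44^2)/60 = 60/60 = 1, a_12 = floor((44 + 44)/1) = 88.
  m_13 = 1*88 - 44 = 44, d_13 = (1996 - 44^2)/1 = 60/1 = 60: (m_13, d_13) = (m_1, d_1) = (44, 60), so from here the quotients repeat a_1, ..., a_12; the period length is 12.
So sqrt(1996) = [44; (1, 2, 10, 1, 5, 22, 5, 1, 10, 2, 1, 88)] with period length k = 12.
k is even, so the fundamental solution of x^2 - 1996y^2 = 1 is (p_{k-1}, q_{k-1}) = (p_11, q_11); compute convergents through index 11.
Convergents (p_i = a_i*p_{i-1} + p_{i-2}, q_i = a_i*q_{i-1} + q_{i-2} with p_{-2}=0, p_{-1}=1, q_{-2}=1, q_{-1}=0):
  i=0: a_0=44, p_0 = 44*1 + 0 = 44, q_0 = 44*0 + 1 = 1.
  i=1: a_1=1, p_1 = 1*44 + 1 = 45, q_1 = 1*1 + 0 = 1.
  i=2: a_2=2, p_2 = 2*45 + 44 = 134, q_2 = 2*1 + 1 = 3.
  i=3: a_3=10, p_3 = 10*134 + 45 = 1385, q_3 = 10*3 + 1 = 31.
  i=4: a_4=1, p_4 = 1*1385 + 134 = 1519, q_4 = 1*31 + 3 = 34.
  i=5: a_5=5, p_5 = 5*1519 + 1385 = 8980, q_5 = 5*34 + 31 = 201.
  i=6: a_6=22, p_6 = 22*8980 + 1519 = 199079, q_6 = 22*201 + 34 = 4456.
  i=7: a_7=5, p_7 = 5*199079 + 8980 = 1004375, q_7 = 5*4456 + 201 = 22481.
  i=8: a_8=1, p_8 = 1*1004375 + 199079 = 1203454, q_8 = 1*22481 + 4456 = 26937.
  i=9: a_9=10, p_9 = 10*1203454 + 1004375 = 13038915, q_9 = 10*26937 + 22481 = 291851.
  i=10: a_10=2, p_10 = 2*13038915 + 1203454 = 27281284, q_10 = 2*291851 + 26937 = 610639.
  i=11: a_11=1, p_11 = 1*27281284 + 13038915 = 40320199, q_11 = 1*610639 + 291851 = 902490.
Check: 40320199^2 - 1996*902490^2 = 1625718447399601 - 1625718447399600 = 1, so (x, y) = (40320199, 902490) solves the equation, and by the theorem it is the least positive solution.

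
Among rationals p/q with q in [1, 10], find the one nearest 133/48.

Expand x = 133/48 as a continued fraction with the Euclidean algorithm:
  133 = 2*48 + 37, so a_0 = 2.
  48 = 1*37 + 11, so a_1 = 1.
  37 = 3*11 + 4, so a_2 = 3.
  11 = 2*4 + 3, so a_3 = 2.
  4 = 1*3 + 1, so a_4 = 1.
  3 = 3*1 + 0, so a_5 = 3.
so x = [2; 1, 3, 2, 1, 3].
Convergents (p_i = a_i*p_{i-1} + p_{i-2}, q_i = a_i*q_{i-1} + q_{i-2} with p_{-2}=0, p_{-1}=1, q_{-2}=1, q_{-1}=0), until the denominator exceeds 10:
  i=0: a_0=2, p_0 = 2*1 + 0 = 2, q_0 = 2*0 + 1 = 1.
  i=1: a_1=1, p_1 = 1*2 + 1 = 3, q_1 = 1*1 + 0 = 1.
  i=2: a_2=3, p_2 = 3*3 + 2 = 11, q_2 = 3*1 + 1 = 4.
  i=3: a_3=2, p_3 = 2*11 + 3 = 25, q_3 = 2*4 + 1 = 9.
  i=4: a_4=1, p_4 = 1*25 + 11 = 36, q_4 = 1*9 + 4 = 13.
q_4 = 13 > 10, so the last convergent with denominator <= 10 is p_3/q_3 = 25/9.
The closest fraction with denominator <= 10 is either p_3/q_3 or the intermediate fraction (k*p_3 + p_2)/(k*q_3 + q_2) with the largest k >= 1 whose denominator stays <= 10; these approach x as k grows, and every other convergent or intermediate fraction in range is farther away.
Largest k: floor((10 - q_2)/q_3) = floor((10 - 4)/9) = 0.
Since k = 0, no intermediate fraction beyond p_3/q_3 has denominator <= 10, so the convergent 25/9 is the closest (its error is |133*9 - 25*48|/(48*9) = 3/432).

25/9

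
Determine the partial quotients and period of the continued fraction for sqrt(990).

Write x_i = (sqrt(990) + m_i)/d_i with (m_0, d_0) = (0, 1). a_0 = floor(sqrt(990)) = 31, since 31^2 = 961 <= 990 < 1024 = 32^2.
Iterate m_{i+1} = d_i*a_i - m_i, d_{i+1} = (990 - m_{i+1}^2)/d_i, a_{i+1} = floor((a_0 + m_{i+1})/d_{i+1}):
  m_1 = 1*31 - 0 = 31, d_1 = (990 - 31^2)/1 = 29/1 = 29, a_1 = floor((31 + 31)/29) = 2.
  m_2 = 29*2 - 31 = 27, d_2 = (990 - 27^2)/29 = 261/29 = 9, a_2 = floor((31 + 27)/9) = 6.
  m_3 = 9*6 - 27 = 27, d_3 = (990 - 27^2)/9 = 261/9 = 29, a_3 = floor((31 + 27)/29) = 2.
  m_4 = 29*2 - 27 = 31, d_4 = (990 - 31^2)/29 = 29/29 = 1, a_4 = floor((31 + 31)/1) = 62.
  m_5 = 1*62 - 31 = 31, d_5 = (990 - 31^2)/1 = 29/1 = 29: (m_5, d_5) = (m_1, d_1) = (31, 29), so from here the quotients repeat a_1, ..., a_4; the period length is 4.
Hence the expansion of sqrt(990) is a_0 = 31 followed by the repeating block 2, 6, 2, 62 (period 4).

[31; (2, 6, 2, 62)]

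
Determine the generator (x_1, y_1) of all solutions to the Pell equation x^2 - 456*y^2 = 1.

(x, y) = (1025, 48)

First expand sqrt(456) as a continued fraction. With x_i = (sqrt(456) + m_i)/d_i and (m_0, d_0) = (0, 1): a_0 = floor(sqrt(456)) = 21, since 21^2 = 441 <= 456 < 484 = 22^2.
Iterate m_{i+1} = d_i*a_i - m_i, d_{i+1} = (456 - m_{i+1}^2)/d_i, a_{i+1} = floor((a_0 + m_{i+1})/d_{i+1}):
  m_1 = 1*21 - 0 = 21, d_1 = (456 - 21^2)/1 = 15/1 = 15, a_1 = floor((21 + 21)/15) = 2.
  m_2 = 15*2 - 21 = 9, d_2 = (456 - 9^2)/15 = 375/15 = 25, a_2 = floor((21 + 9)/25) = 1.
  m_3 = 25*1 - 9 = 16, d_3 = (456 - 16^2)/25 = 200/25 = 8, a_3 = floor((21 + 16)/8) = 4.
  m_4 = 8*4 - 16 = 16, d_4 = (456 - 16^2)/8 = 200/8 = 25, a_4 = floor((21 + 16)/25) = 1.
  m_5 = 25*1 - 16 = 9, d_5 = (456 - 9^2)/25 = 375/25 = 15, a_5 = floor((21 + 9)/15) = 2.
  m_6 = 15*2 - 9 = 21, d_6 = (456 - 21^2)/15 = 15/15 = 1, a_6 = floor((21 + 21)/1) = 42.
  m_7 = 1*42 - 21 = 21, d_7 = (456 - 21^2)/1 = 15/1 = 15: (m_7, d_7) = (m_1, d_1) = (21, 15), so from here the quotients repeat a_1, ..., a_6; the period length is 6.
So sqrt(456) = [21; (2, 1, 4, 1, 2, 42)] with period length k = 6.
k is even, so the fundamental solution of x^2 - 456y^2 = 1 is (p_{k-1}, q_{k-1}) = (p_5, q_5); compute convergents through index 5.
Convergents (p_i = a_i*p_{i-1} + p_{i-2}, q_i = a_i*q_{i-1} + q_{i-2} with p_{-2}=0, p_{-1}=1, q_{-2}=1, q_{-1}=0):
  i=0: a_0=21, p_0 = 21*1 + 0 = 21, q_0 = 21*0 + 1 = 1.
  i=1: a_1=2, p_1 = 2*21 + 1 = 43, q_1 = 2*1 + 0 = 2.
  i=2: a_2=1, p_2 = 1*43 + 21 = 64, q_2 = 1*2 + 1 = 3.
  i=3: a_3=4, p_3 = 4*64 + 43 = 299, q_3 = 4*3 + 2 = 14.
  i=4: a_4=1, p_4 = 1*299 + 64 = 363, q_4 = 1*14 + 3 = 17.
  i=5: a_5=2, p_5 = 2*363 + 299 = 1025, q_5 = 2*17 + 14 = 48.
Check: 1025^2 - 456*48^2 = 1050625 - 1050624 = 1, so (x, y) = (1025, 48) solves the equation, and by the theorem it is the least positive solution.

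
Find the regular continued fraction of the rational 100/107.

Run the Euclidean algorithm on 100 and 107; the successive quotients are the partial quotients a_0, a_1, ... (each step inverts the fractional part left over by the previous one):
  100 = 0*107 + 100, so a_0 = 0.
  107 = 1*100 + 7, so a_1 = 1.
  100 = 14*7 + 2, so a_2 = 14.
  7 = 3*2 + 1, so a_3 = 3.
  2 = 2*1 + 0, so a_4 = 2.
The remainder reaches 0 after 5 divisions, so the expansion has 5 partial quotients, read off in order.

[0; 1, 14, 3, 2]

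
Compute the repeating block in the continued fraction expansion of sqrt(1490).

[38; (1, 1, 1, 1, 76)]

Write x_i = (sqrt(1490) + m_i)/d_i with (m_0, d_0) = (0, 1). a_0 = floor(sqrt(1490)) = 38, since 38^2 = 1444 <= 1490 < 1521 = 39^2.
Iterate m_{i+1} = d_i*a_i - m_i, d_{i+1} = (1490 - m_{i+1}^2)/d_i, a_{i+1} = floor((a_0 + m_{i+1})/d_{i+1}):
  m_1 = 1*38 - 0 = 38, d_1 = (1490 - 38^2)/1 = 46/1 = 46, a_1 = floor((38 + 38)/46) = 1.
  m_2 = 46*1 - 38 = 8, d_2 = (1490 - 8^2)/46 = 1426/46 = 31, a_2 = floor((38 + 8)/31) = 1.
  m_3 = 31*1 - 8 = 23, d_3 = (1490 - 23^2)/31 = 961/31 = 31, a_3 = floor((38 + 23)/31) = 1.
  m_4 = 31*1 - 23 = 8, d_4 = (1490 - 8^2)/31 = 1426/31 = 46, a_4 = floor((38 + 8)/46) = 1.
  m_5 = 46*1 - 8 = 38, d_5 = (1490 - 38^2)/46 = 46/46 = 1, a_5 = floor((38 + 38)/1) = 76.
  m_6 = 1*76 - 38 = 38, d_6 = (1490 - 38^2)/1 = 46/1 = 46: (m_6, d_6) = (m_1, d_1) = (38, 46), so from here the quotients repeat a_1, ..., a_5; the period length is 5.
Hence the expansion of sqrt(1490) is a_0 = 38 followed by the repeating block 1, 1, 1, 1, 76 (period 5).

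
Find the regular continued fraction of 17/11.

[1; 1, 1, 5]

Run the Euclidean algorithm on 17 and 11; the successive quotients are the partial quotients a_0, a_1, ... (each step inverts the fractional part left over by the previous one):
  17 = 1*11 + 6, so a_0 = 1.
  11 = 1*6 + 5, so a_1 = 1.
  6 = 1*5 + 1, so a_2 = 1.
  5 = 5*1 + 0, so a_3 = 5.
The remainder reaches 0 after 4 divisions, so the expansion has 4 partial quotients, read off in order.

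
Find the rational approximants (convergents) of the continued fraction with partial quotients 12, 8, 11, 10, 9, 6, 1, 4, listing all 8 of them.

12/1, 97/8, 1079/89, 10887/898, 99062/8171, 605259/49924, 704321/58095, 3422543/282304

Using the convergent recurrence p_i = a_i*p_{i-1} + p_{i-2}, q_i = a_i*q_{i-1} + q_{i-2} with p_{-2}=0, p_{-1}=1, q_{-2}=1, q_{-1}=0:
  i=0: a_0=12, p_0 = 12*1 + 0 = 12, q_0 = 12*0 + 1 = 1.
  i=1: a_1=8, p_1 = 8*12 + 1 = 97, q_1 = 8*1 + 0 = 8.
  i=2: a_2=11, p_2 = 11*97 + 12 = 1079, q_2 = 11*8 + 1 = 89.
  i=3: a_3=10, p_3 = 10*1079 + 97 = 10887, q_3 = 10*89 + 8 = 898.
  i=4: a_4=9, p_4 = 9*10887 + 1079 = 99062, q_4 = 9*898 + 89 = 8171.
  i=5: a_5=6, p_5 = 6*99062 + 10887 = 605259, q_5 = 6*8171 + 898 = 49924.
  i=6: a_6=1, p_6 = 1*605259 + 99062 = 704321, q_6 = 1*49924 + 8171 = 58095.
  i=7: a_7=4, p_7 = 4*704321 + 605259 = 3422543, q_7 = 4*58095 + 49924 = 282304.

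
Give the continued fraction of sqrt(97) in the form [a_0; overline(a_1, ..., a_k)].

[9; overline(1, 5, 1, 1, 1, 1, 1, 1, 5, 1, 18)]

Write x_i = (sqrt(97) + m_i)/d_i with (m_0, d_0) = (0, 1). a_0 = floor(sqrt(97)) = 9, since 9^2 = 81 <= 97 < 100 = 10^2.
Iterate m_{i+1} = d_i*a_i - m_i, d_{i+1} = (97 - m_{i+1}^2)/d_i, a_{i+1} = floor((a_0 + m_{i+1})/d_{i+1}):
  m_1 = 1*9 - 0 = 9, d_1 = (97 - 9^2)/1 = 16/1 = 16, a_1 = floor((9 + 9)/16) = 1.
  m_2 = 16*1 - 9 = 7, d_2 = (97 - 7^2)/16 = 48/16 = 3, a_2 = floor((9 + 7)/3) = 5.
  m_3 = 3*5 - 7 = 8, d_3 = (97 - 8^2)/3 = 33/3 = 11, a_3 = floor((9 + 8)/11) = 1.
  m_4 = 11*1 - 8 = 3, d_4 = (97 - 3^2)/11 = 88/11 = 8, a_4 = floor((9 + 3)/8) = 1.
  m_5 = 8*1 - 3 = 5, d_5 = (97 - 5^2)/8 = 72/8 = 9, a_5 = floor((9 + 5)/9) = 1.
  m_6 = 9*1 - 5 = 4, d_6 = (97 - 4^2)/9 = 81/9 = 9, a_6 = floor((9 + 4)/9) = 1.
  m_7 = 9*1 - 4 = 5, d_7 = (97 - 5^2)/9 = 72/9 = 8, a_7 = floor((9 + 5)/8) = 1.
  m_8 = 8*1 - 5 = 3, d_8 = (97 - 3^2)/8 = 88/8 = 11, a_8 = floor((9 + 3)/11) = 1.
  m_9 = 11*1 - 3 = 8, d_9 = (97 - 8^2)/11 = 33/11 = 3, a_9 = floor((9 + 8)/3) = 5.
  m_10 = 3*5 - 8 = 7, d_10 = (97 - 7^2)/3 = 48/3 = 16, a_10 = floor((9 + 7)/16) = 1.
  m_11 = 16*1 - 7 = 9, d_11 = (97 - 9^2)/16 = 16/16 = 1, a_11 = floor((9 + 9)/1) = 18.
  m_12 = 1*18 - 9 = 9, d_12 = (97 - 9^2)/1 = 16/1 = 16: (m_12, d_12) = (m_1, d_1) = (9, 16), so from here the quotients repeat a_1, ..., a_11; the period length is 11.
Hence the expansion of sqrt(97) is a_0 = 9 followed by the repeating block 1, 5, 1, 1, 1, 1, 1, 1, 5, 1, 18 (period 11).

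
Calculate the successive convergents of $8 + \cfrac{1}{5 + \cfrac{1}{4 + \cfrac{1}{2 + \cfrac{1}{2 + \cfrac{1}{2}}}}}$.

8/1, 41/5, 172/21, 385/47, 942/115, 2269/277

Using the convergent recurrence p_i = a_i*p_{i-1} + p_{i-2}, q_i = a_i*q_{i-1} + q_{i-2} with p_{-2}=0, p_{-1}=1, q_{-2}=1, q_{-1}=0:
  i=0: a_0=8, p_0 = 8*1 + 0 = 8, q_0 = 8*0 + 1 = 1.
  i=1: a_1=5, p_1 = 5*8 + 1 = 41, q_1 = 5*1 + 0 = 5.
  i=2: a_2=4, p_2 = 4*41 + 8 = 172, q_2 = 4*5 + 1 = 21.
  i=3: a_3=2, p_3 = 2*172 + 41 = 385, q_3 = 2*21 + 5 = 47.
  i=4: a_4=2, p_4 = 2*385 + 172 = 942, q_4 = 2*47 + 21 = 115.
  i=5: a_5=2, p_5 = 2*942 + 385 = 2269, q_5 = 2*115 + 47 = 277.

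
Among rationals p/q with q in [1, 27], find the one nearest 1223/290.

97/23

Expand x = 1223/290 as a continued fraction with the Euclidean algorithm:
  1223 = 4*290 + 63, so a_0 = 4.
  290 = 4*63 + 38, so a_1 = 4.
  63 = 1*38 + 25, so a_2 = 1.
  38 = 1*25 + 13, so a_3 = 1.
  25 = 1*13 + 12, so a_4 = 1.
  13 = 1*12 + 1, so a_5 = 1.
  12 = 12*1 + 0, so a_6 = 12.
so x = [4; 4, 1, 1, 1, 1, 12].
Convergents (p_i = a_i*p_{i-1} + p_{i-2}, q_i = a_i*q_{i-1} + q_{i-2} with p_{-2}=0, p_{-1}=1, q_{-2}=1, q_{-1}=0), until the denominator exceeds 27:
  i=0: a_0=4, p_0 = 4*1 + 0 = 4, q_0 = 4*0 + 1 = 1.
  i=1: a_1=4, p_1 = 4*4 + 1 = 17, q_1 = 4*1 + 0 = 4.
  i=2: a_2=1, p_2 = 1*17 + 4 = 21, q_2 = 1*4 + 1 = 5.
  i=3: a_3=1, p_3 = 1*21 + 17 = 38, q_3 = 1*5 + 4 = 9.
  i=4: a_4=1, p_4 = 1*38 + 21 = 59, q_4 = 1*9 + 5 = 14.
  i=5: a_5=1, p_5 = 1*59 + 38 = 97, q_5 = 1*14 + 9 = 23.
  i=6: a_6=12, p_6 = 12*97 + 59 = 1223, q_6 = 12*23 + 14 = 290.
q_6 = 290 > 27, so the last convergent with denominator <= 27 is p_5/q_5 = 97/23.
The closest fraction with denominator <= 27 is either p_5/q_5 or the intermediate fraction (k*p_5 + p_4)/(k*q_5 + q_4) with the largest k >= 1 whose denominator stays <= 27; these approach x as k grows, and every other convergent or intermediate fraction in range is farther away.
Largest k: floor((27 - q_4)/q_5) = floor((27 - 14)/23) = 0.
Since k = 0, no intermediate fraction beyond p_5/q_5 has denominator <= 27, so the convergent 97/23 is the closest (its error is |1223*23 - 97*290|/(290*23) = 1/6670).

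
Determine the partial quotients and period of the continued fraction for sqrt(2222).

Write x_i = (sqrt(2222) + m_i)/d_i with (m_0, d_0) = (0, 1). a_0 = floor(sqrt(2222)) = 47, since 47^2 = 2209 <= 2222 < 2304 = 48^2.
Iterate m_{i+1} = d_i*a_i - m_i, d_{i+1} = (2222 - m_{i+1}^2)/d_i, a_{i+1} = floor((a_0 + m_{i+1})/d_{i+1}):
  m_1 = 1*47 - 0 = 47, d_1 = (2222 - 47^2)/1 = 13/1 = 13, a_1 = floor((47 + 47)/13) = 7.
  m_2 = 13*7 - 47 = 44, d_2 = (2222 - 44^2)/13 = 286/13 = 22, a_2 = floor((47 + 44)/22) = 4.
  m_3 = 22*4 - 44 = 44, d_3 = (2222 - 44^2)/22 = 286/22 = 13, a_3 = floor((47 + 44)/13) = 7.
  m_4 = 13*7 - 44 = 47, d_4 = (2222 - 47^2)/13 = 13/13 = 1, a_4 = floor((47 + 47)/1) = 94.
  m_5 = 1*94 - 47 = 47, d_5 = (2222 - 47^2)/1 = 13/1 = 13: (m_5, d_5) = (m_1, d_1) = (47, 13), so from here the quotients repeat a_1, ..., a_4; the period length is 4.
Hence the expansion of sqrt(2222) is a_0 = 47 followed by the repeating block 7, 4, 7, 94 (period 4).

[47; (7, 4, 7, 94)]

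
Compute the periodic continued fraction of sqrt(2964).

Write x_i = (sqrt(2964) + m_i)/d_i with (m_0, d_0) = (0, 1). a_0 = floor(sqrt(2964)) = 54, since 54^2 = 2916 <= 2964 < 3025 = 55^2.
Iterate m_{i+1} = d_i*a_i - m_i, d_{i+1} = (2964 - m_{i+1}^2)/d_i, a_{i+1} = floor((a_0 + m_{i+1})/d_{i+1}):
  m_1 = 1*54 - 0 = 54, d_1 = (2964 - 54^2)/1 = 48/1 = 48, a_1 = floor((54 + 54)/48) = 2.
  m_2 = 48*2 - 54 = 42, d_2 = (2964 - 42^2)/48 = 1200/48 = 25, a_2 = floor((54 + 42)/25) = 3.
  m_3 = 25*3 - 42 = 33, d_3 = (2964 - 33^2)/25 = 1875/25 = 75, a_3 = floor((54 + 33)/75) = 1.
  m_4 = 75*1 - 33 = 42, d_4 = (2964 - 42^2)/75 = 1200/75 = 16, a_4 = floor((54 + 42)/16) = 6.
  m_5 = 16*6 - 42 = 54, d_5 = (2964 - 54^2)/16 = 48/16 = 3, a_5 = floor((54 + 54)/3) = 36.
  m_6 = 3*36 - 54 = 54, d_6 = (2964 - 54^2)/3 = 48/3 = 16, a_6 = floor((54 + 54)/16) = 6.
  m_7 = 16*6 - 54 = 42, d_7 = (2964 - 42^2)/16 = 1200/16 = 75, a_7 = floor((54 + 42)/75) = 1.
  m_8 = 75*1 - 42 = 33, d_8 = (2964 - 33^2)/75 = 1875/75 = 25, a_8 = floor((54 + 33)/25) = 3.
  m_9 = 25*3 - 33 = 42, d_9 = (2964 - 42^2)/25 = 1200/25 = 48, a_9 = floor((54 + 42)/48) = 2.
  m_10 = 48*2 - 42 = 54, d_10 = (2964 - 54^2)/48 = 48/48 = 1, a_10 = floor((54 + 54)/1) = 108.
  m_11 = 1*108 - 54 = 54, d_11 = (2964 - 54^2)/1 = 48/1 = 48: (m_11, d_11) = (m_1, d_1) = (54, 48), so from here the quotients repeat a_1, ..., a_10; the period length is 10.
Hence the expansion of sqrt(2964) is a_0 = 54 followed by the repeating block 2, 3, 1, 6, 36, 6, 1, 3, 2, 108 (period 10).

[54; (2, 3, 1, 6, 36, 6, 1, 3, 2, 108)]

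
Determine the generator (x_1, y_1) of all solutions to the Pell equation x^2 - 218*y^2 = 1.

(x, y) = (126003, 8534)

First expand sqrt(218) as a continued fraction. With x_i = (sqrt(218) + m_i)/d_i and (m_0, d_0) = (0, 1): a_0 = floor(sqrt(218)) = 14, since 14^2 = 196 <= 218 < 225 = 15^2.
Iterate m_{i+1} = d_i*a_i - m_i, d_{i+1} = (218 - m_{i+1}^2)/d_i, a_{i+1} = floor((a_0 + m_{i+1})/d_{i+1}):
  m_1 = 1*14 - 0 = 14, d_1 = (218 - 14^2)/1 = 22/1 = 22, a_1 = floor((14 + 14)/22) = 1.
  m_2 = 22*1 - 14 = 8, d_2 = (218 - 8^2)/22 = 154/22 = 7, a_2 = floor((14 + 8)/7) = 3.
  m_3 = 7*3 - 8 = 13, d_3 = (218 - 13^2)/7 = 49/7 = 7, a_3 = floor((14 + 13)/7) = 3.
  m_4 = 7*3 - 13 = 8, d_4 = (218 - 8^2)/7 = 154/7 = 22, a_4 = floor((14 + 8)/22) = 1.
  m_5 = 22*1 - 8 = 14, d_5 = (218 - 14^2)/22 = 22/22 = 1, a_5 = floor((14 + 14)/1) = 28.
  m_6 = 1*28 - 14 = 14, d_6 = (218 - 14^2)/1 = 22/1 = 22: (m_6, d_6) = (m_1, d_1) = (14, 22), so from here the quotients repeat a_1, ..., a_5; the period length is 5.
So sqrt(218) = [14; (1, 3, 3, 1, 28)] with period length k = 5.
k is odd, so (p_{k-1}, q_{k-1}) only solves x^2 - 218y^2 = -1 and the fundamental solution of x^2 - 218y^2 = 1 is (p_{2k-1}, q_{2k-1}) = (p_9, q_9); compute convergents through index 9, running through the period twice.
Convergents (p_i = a_i*p_{i-1} + p_{i-2}, q_i = a_i*q_{i-1} + q_{i-2} with p_{-2}=0, p_{-1}=1, q_{-2}=1, q_{-1}=0):
  i=0: a_0=14, p_0 = 14*1 + 0 = 14, q_0 = 14*0 + 1 = 1.
  i=1: a_1=1, p_1 = 1*14 + 1 = 15, q_1 = 1*1 + 0 = 1.
  i=2: a_2=3, p_2 = 3*15 + 14 = 59, q_2 = 3*1 + 1 = 4.
  i=3: a_3=3, p_3 = 3*59 + 15 = 192, q_3 = 3*4 + 1 = 13.
  i=4: a_4=1, p_4 = 1*192 + 59 = 251, q_4 = 1*13 + 4 = 17.
  i=5: a_5=28, p_5 = 28*251 + 192 = 7220, q_5 = 28*17 + 13 = 489.
  i=6: a_6=1, p_6 = 1*7220 + 251 = 7471, q_6 = 1*489 + 17 = 506.
  i=7: a_7=3, p_7 = 3*7471 + 7220 = 29633, q_7 = 3*506 + 489 = 2007.
  i=8: a_8=3, p_8 = 3*29633 + 7471 = 96370, q_8 = 3*2007 + 506 = 6527.
  i=9: a_9=1, p_9 = 1*96370 + 29633 = 126003, q_9 = 1*6527 + 2007 = 8534.
Indeed p_4^2 - 218*q_4^2 = 63001 - 63002 = -1, not +1.
Check: 126003^2 - 218*8534^2 = 15876756009 - 15876756008 = 1, so (x, y) = (126003, 8534) solves the equation, and by the theorem it is the least positive solution.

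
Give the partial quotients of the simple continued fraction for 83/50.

[1; 1, 1, 1, 16]

Run the Euclidean algorithm on 83 and 50; the successive quotients are the partial quotients a_0, a_1, ... (each step inverts the fractional part left over by the previous one):
  83 = 1*50 + 33, so a_0 = 1.
  50 = 1*33 + 17, so a_1 = 1.
  33 = 1*17 + 16, so a_2 = 1.
  17 = 1*16 + 1, so a_3 = 1.
  16 = 16*1 + 0, so a_4 = 16.
The remainder reaches 0 after 5 divisions, so the expansion has 5 partial quotients, read off in order.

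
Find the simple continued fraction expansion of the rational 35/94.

Run the Euclidean algorithm on 35 and 94; the successive quotients are the partial quotients a_0, a_1, ... (each step inverts the fractional part left over by the previous one):
  35 = 0*94 + 35, so a_0 = 0.
  94 = 2*35 + 24, so a_1 = 2.
  35 = 1*24 + 11, so a_2 = 1.
  24 = 2*11 + 2, so a_3 = 2.
  11 = 5*2 + 1, so a_4 = 5.
  2 = 2*1 + 0, so a_5 = 2.
The remainder reaches 0 after 6 divisions, so the expansion has 6 partial quotients, read off in order.

[0; 2, 1, 2, 5, 2]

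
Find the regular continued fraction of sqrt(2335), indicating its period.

[48; (3, 9, 3, 96)]

Write x_i = (sqrt(2335) + m_i)/d_i with (m_0, d_0) = (0, 1). a_0 = floor(sqrt(2335)) = 48, since 48^2 = 2304 <= 2335 < 2401 = 49^2.
Iterate m_{i+1} = d_i*a_i - m_i, d_{i+1} = (2335 - m_{i+1}^2)/d_i, a_{i+1} = floor((a_0 + m_{i+1})/d_{i+1}):
  m_1 = 1*48 - 0 = 48, d_1 = (2335 - 48^2)/1 = 31/1 = 31, a_1 = floor((48 + 48)/31) = 3.
  m_2 = 31*3 - 48 = 45, d_2 = (2335 - 45^2)/31 = 310/31 = 10, a_2 = floor((48 + 45)/10) = 9.
  m_3 = 10*9 - 45 = 45, d_3 = (2335 - 45^2)/10 = 310/10 = 31, a_3 = floor((48 + 45)/31) = 3.
  m_4 = 31*3 - 45 = 48, d_4 = (2335 - 48^2)/31 = 31/31 = 1, a_4 = floor((48 + 48)/1) = 96.
  m_5 = 1*96 - 48 = 48, d_5 = (2335 - 48^2)/1 = 31/1 = 31: (m_5, d_5) = (m_1, d_1) = (48, 31), so from here the quotients repeat a_1, ..., a_4; the period length is 4.
Hence the expansion of sqrt(2335) is a_0 = 48 followed by the repeating block 3, 9, 3, 96 (period 4).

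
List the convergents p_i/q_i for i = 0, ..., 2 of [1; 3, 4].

Using the convergent recurrence p_i = a_i*p_{i-1} + p_{i-2}, q_i = a_i*q_{i-1} + q_{i-2} with p_{-2}=0, p_{-1}=1, q_{-2}=1, q_{-1}=0:
  i=0: a_0=1, p_0 = 1*1 + 0 = 1, q_0 = 1*0 + 1 = 1.
  i=1: a_1=3, p_1 = 3*1 + 1 = 4, q_1 = 3*1 + 0 = 3.
  i=2: a_2=4, p_2 = 4*4 + 1 = 17, q_2 = 4*3 + 1 = 13.

1/1, 4/3, 17/13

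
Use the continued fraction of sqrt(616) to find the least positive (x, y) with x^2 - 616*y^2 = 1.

(x, y) = (21295, 858)

First expand sqrt(616) as a continued fraction. With x_i = (sqrt(616) + m_i)/d_i and (m_0, d_0) = (0, 1): a_0 = floor(sqrt(616)) = 24, since 24^2 = 576 <= 616 < 625 = 25^2.
Iterate m_{i+1} = d_i*a_i - m_i, d_{i+1} = (616 - m_{i+1}^2)/d_i, a_{i+1} = floor((a_0 + m_{i+1})/d_{i+1}):
  m_1 = 1*24 - 0 = 24, d_1 = (616 - 24^2)/1 = 40/1 = 40, a_1 = floor((24 + 24)/40) = 1.
  m_2 = 40*1 - 24 = 16, d_2 = (616 - 16^2)/40 = 360/40 = 9, a_2 = floor((24 + 16)/9) = 4.
  m_3 = 9*4 - 16 = 20, d_3 = (616 - 20^2)/9 = 216/9 = 24, a_3 = floor((24 + 20)/24) = 1.
  m_4 = 24*1 - 20 = 4, d_4 = (616 - 4^2)/24 = 600/24 = 25, a_4 = floor((24 + 4)/25) = 1.
  m_5 = 25*1 - 4 = 21, d_5 = (616 - 21^2)/25 = 175/25 = 7, a_5 = floor((24 + 21)/7) = 6.
  m_6 = 7*6 - 21 = 21, d_6 = (616 - 21^2)/7 = 175/7 = 25, a_6 = floor((24 + 21)/25) = 1.
  m_7 = 25*1 - 21 = 4, d_7 = (616 - 4^2)/25 = 600/25 = 24, a_7 = floor((24 + 4)/24) = 1.
  m_8 = 24*1 - 4 = 20, d_8 = (616 - 20^2)/24 = 216/24 = 9, a_8 = floor((24 + 20)/9) = 4.
  m_9 = 9*4 - 20 = 16, d_9 = (616 - 16^2)/9 = 360/9 = 40, a_9 = floor((24 + 16)/40) = 1.
  m_10 = 40*1 - 16 = 24, d_10 = (616 - 24^2)/40 = 40/40 = 1, a_10 = floor((24 + 24)/1) = 48.
  m_11 = 1*48 - 24 = 24, d_11 = (616 - 24^2)/1 = 40/1 = 40: (m_11, d_11) = (m_1, d_1) = (24, 40), so from here the quotients repeat a_1, ..., a_10; the period length is 10.
So sqrt(616) = [24; (1, 4, 1, 1, 6, 1, 1, 4, 1, 48)] with period length k = 10.
k is even, so the fundamental solution of x^2 - 616y^2 = 1 is (p_{k-1}, q_{k-1}) = (p_9, q_9); compute convergents through index 9.
Convergents (p_i = a_i*p_{i-1} + p_{i-2}, q_i = a_i*q_{i-1} + q_{i-2} with p_{-2}=0, p_{-1}=1, q_{-2}=1, q_{-1}=0):
  i=0: a_0=24, p_0 = 24*1 + 0 = 24, q_0 = 24*0 + 1 = 1.
  i=1: a_1=1, p_1 = 1*24 + 1 = 25, q_1 = 1*1 + 0 = 1.
  i=2: a_2=4, p_2 = 4*25 + 24 = 124, q_2 = 4*1 + 1 = 5.
  i=3: a_3=1, p_3 = 1*124 + 25 = 149, q_3 = 1*5 + 1 = 6.
  i=4: a_4=1, p_4 = 1*149 + 124 = 273, q_4 = 1*6 + 5 = 11.
  i=5: a_5=6, p_5 = 6*273 + 149 = 1787, q_5 = 6*11 + 6 = 72.
  i=6: a_6=1, p_6 = 1*1787 + 273 = 2060, q_6 = 1*72 + 11 = 83.
  i=7: a_7=1, p_7 = 1*2060 + 1787 = 3847, q_7 = 1*83 + 72 = 155.
  i=8: a_8=4, p_8 = 4*3847 + 2060 = 17448, q_8 = 4*155 + 83 = 703.
  i=9: a_9=1, p_9 = 1*17448 + 3847 = 21295, q_9 = 1*703 + 155 = 858.
Check: 21295^2 - 616*858^2 = 453477025 - 453477024 = 1, so (x, y) = (21295, 858) solves the equation, and by the theorem it is the least positive solution.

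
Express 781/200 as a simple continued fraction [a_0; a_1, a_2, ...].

[3; 1, 9, 1, 1, 9]

Run the Euclidean algorithm on 781 and 200; the successive quotients are the partial quotients a_0, a_1, ... (each step inverts the fractional part left over by the previous one):
  781 = 3*200 + 181, so a_0 = 3.
  200 = 1*181 + 19, so a_1 = 1.
  181 = 9*19 + 10, so a_2 = 9.
  19 = 1*10 + 9, so a_3 = 1.
  10 = 1*9 + 1, so a_4 = 1.
  9 = 9*1 + 0, so a_5 = 9.
The remainder reaches 0 after 6 divisions, so the expansion has 6 partial quotients, read off in order.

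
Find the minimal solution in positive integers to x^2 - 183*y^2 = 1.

(x, y) = (487, 36)

First expand sqrt(183) as a continued fraction. With x_i = (sqrt(183) + m_i)/d_i and (m_0, d_0) = (0, 1): a_0 = floor(sqrt(183)) = 13, since 13^2 = 169 <= 183 < 196 = 14^2.
Iterate m_{i+1} = d_i*a_i - m_i, d_{i+1} = (183 - m_{i+1}^2)/d_i, a_{i+1} = floor((a_0 + m_{i+1})/d_{i+1}):
  m_1 = 1*13 - 0 = 13, d_1 = (183 - 13^2)/1 = 14/1 = 14, a_1 = floor((13 + 13)/14) = 1.
  m_2 = 14*1 - 13 = 1, d_2 = (183 - 1^2)/14 = 182/14 = 13, a_2 = floor((13 + 1)/13) = 1.
  m_3 = 13*1 - 1 = 12, d_3 = (183 - 12^2)/13 = 39/13 = 3, a_3 = floor((13 + 12)/3) = 8.
  m_4 = 3*8 - 12 = 12, d_4 = (183 - 12^2)/3 = 39/3 = 13, a_4 = floor((13 + 12)/13) = 1.
  m_5 = 13*1 - 12 = 1, d_5 = (183 - 1^2)/13 = 182/13 = 14, a_5 = floor((13 + 1)/14) = 1.
  m_6 = 14*1 - 1 = 13, d_6 = (183 - 13^2)/14 = 14/14 = 1, a_6 = floor((13 + 13)/1) = 26.
  m_7 = 1*26 - 13 = 13, d_7 = (183 - 13^2)/1 = 14/1 = 14: (m_7, d_7) = (m_1, d_1) = (13, 14), so from here the quotients repeat a_1, ..., a_6; the period length is 6.
So sqrt(183) = [13; (1, 1, 8, 1, 1, 26)] with period length k = 6.
k is even, so the fundamental solution of x^2 - 183y^2 = 1 is (p_{k-1}, q_{k-1}) = (p_5, q_5); compute convergents through index 5.
Convergents (p_i = a_i*p_{i-1} + p_{i-2}, q_i = a_i*q_{i-1} + q_{i-2} with p_{-2}=0, p_{-1}=1, q_{-2}=1, q_{-1}=0):
  i=0: a_0=13, p_0 = 13*1 + 0 = 13, q_0 = 13*0 + 1 = 1.
  i=1: a_1=1, p_1 = 1*13 + 1 = 14, q_1 = 1*1 + 0 = 1.
  i=2: a_2=1, p_2 = 1*14 + 13 = 27, q_2 = 1*1 + 1 = 2.
  i=3: a_3=8, p_3 = 8*27 + 14 = 230, q_3 = 8*2 + 1 = 17.
  i=4: a_4=1, p_4 = 1*230 + 27 = 257, q_4 = 1*17 + 2 = 19.
  i=5: a_5=1, p_5 = 1*257 + 230 = 487, q_5 = 1*19 + 17 = 36.
Check: 487^2 - 183*36^2 = 237169 - 237168 = 1, so (x, y) = (487, 36) solves the equation, and by the theorem it is the least positive solution.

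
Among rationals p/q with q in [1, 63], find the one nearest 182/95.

113/59

Expand x = 182/95 as a continued fraction with the Euclidean algorithm:
  182 = 1*95 + 87, so a_0 = 1.
  95 = 1*87 + 8, so a_1 = 1.
  87 = 10*8 + 7, so a_2 = 10.
  8 = 1*7 + 1, so a_3 = 1.
  7 = 7*1 + 0, so a_4 = 7.
so x = [1; 1, 10, 1, 7].
Convergents (p_i = a_i*p_{i-1} + p_{i-2}, q_i = a_i*q_{i-1} + q_{i-2} with p_{-2}=0, p_{-1}=1, q_{-2}=1, q_{-1}=0), until the denominator exceeds 63:
  i=0: a_0=1, p_0 = 1*1 + 0 = 1, q_0 = 1*0 + 1 = 1.
  i=1: a_1=1, p_1 = 1*1 + 1 = 2, q_1 = 1*1 + 0 = 1.
  i=2: a_2=10, p_2 = 10*2 + 1 = 21, q_2 = 10*1 + 1 = 11.
  i=3: a_3=1, p_3 = 1*21 + 2 = 23, q_3 = 1*11 + 1 = 12.
  i=4: a_4=7, p_4 = 7*23 + 21 = 182, q_4 = 7*12 + 11 = 95.
q_4 = 95 > 63, so the last convergent with denominator <= 63 is p_3/q_3 = 23/12.
The closest fraction with denominator <= 63 is either p_3/q_3 or the intermediate fraction (k*p_3 + p_2)/(k*q_3 + q_2) with the largest k >= 1 whose denominator stays <= 63; these approach x as k grows, and every other convergent or intermediate fraction in range is farther away.
Largest k: floor((63 - q_2)/q_3) = floor((63 - 11)/12) = 4.
That gives (4*23 + 21)/(4*12 + 11) = 113/59.
Compare the errors: |x - 23/12| = |182*12 - 23*95|/(95*12) = 1/1140, and |x - 113/59| = |182*59 - 113*95|/(95*59) = 3/5605.
Cross-multiplying, 3*1140 = 3420 < 5605 = 1*5605, so 3/5605 is smaller: the intermediate fraction 113/59 is closer to x than 23/12.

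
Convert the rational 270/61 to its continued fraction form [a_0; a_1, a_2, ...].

Run the Euclidean algorithm on 270 and 61; the successive quotients are the partial quotients a_0, a_1, ... (each step inverts the fractional part left over by the previous one):
  270 = 4*61 + 26, so a_0 = 4.
  61 = 2*26 + 9, so a_1 = 2.
  26 = 2*9 + 8, so a_2 = 2.
  9 = 1*8 + 1, so a_3 = 1.
  8 = 8*1 + 0, so a_4 = 8.
The remainder reaches 0 after 5 divisions, so the expansion has 5 partial quotients, read off in order.

[4; 2, 2, 1, 8]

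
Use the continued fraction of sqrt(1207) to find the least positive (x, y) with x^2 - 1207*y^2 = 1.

(x, y) = (1159928, 33387)

First expand sqrt(1207) as a continued fraction. With x_i = (sqrt(1207) + m_i)/d_i and (m_0, d_0) = (0, 1): a_0 = floor(sqrt(1207)) = 34, since 34^2 = 1156 <= 1207 < 1225 = 35^2.
Iterate m_{i+1} = d_i*a_i - m_i, d_{i+1} = (1207 - m_{i+1}^2)/d_i, a_{i+1} = floor((a_0 + m_{i+1})/d_{i+1}):
  m_1 = 1*34 - 0 = 34, d_1 = (1207 - 34^2)/1 = 51/1 = 51, a_1 = floor((34 + 34)/51) = 1.
  m_2 = 51*1 - 34 = 17, d_2 = (1207 - 17^2)/51 = 918/51 = 18, a_2 = floor((34 + 17)/18) = 2.
  m_3 = 18*2 - 17 = 19, d_3 = (1207 - 19^2)/18 = 846/18 = 47, a_3 = floor((34 + 19)/47) = 1.
  m_4 = 47*1 - 19 = 28, d_4 = (1207 - 28^2)/47 = 423/47 = 9, a_4 = floor((34 + 28)/9) = 6.
  m_5 = 9*6 - 28 = 26, d_5 = (1207 - 26^2)/9 = 531/9 = 59, a_5 = floor((34 + 26)/59) = 1.
  m_6 = 59*1 - 26 = 33, d_6 = (1207 - 33^2)/59 = 118/59 = 2, a_6 = floor((34 + 33)/2) = 33.
  m_7 = 2*33 - 33 = 33, d_7 = (1207 - 33^2)/2 = 118/2 = 59, a_7 = floor((34 + 33)/59) = 1.
  m_8 = 59*1 - 33 = 26, d_8 = (1207 - 26^2)/59 = 531/59 = 9, a_8 = floor((34 + 26)/9) = 6.
  m_9 = 9*6 - 26 = 28, d_9 = (1207 - 28^2)/9 = 423/9 = 47, a_9 = floor((34 + 28)/47) = 1.
  m_10 = 47*1 - 28 = 19, d_10 = (1207 - 19^2)/47 = 846/47 = 18, a_10 = floor((34 + 19)/18) = 2.
  m_11 = 18*2 - 19 = 17, d_11 = (1207 - 17^2)/18 = 918/18 = 51, a_11 = floor((34 + 17)/51) = 1.
  m_12 = 51*1 - 17 = 34, d_12 = (1207 - 34^2)/51 = 51/51 = 1, a_12 = floor((34 + 34)/1) = 68.
  m_13 = 1*68 - 34 = 34, d_13 = (1207 - 34^2)/1 = 51/1 = 51: (m_13, d_13) = (m_1, d_1) = (34, 51), so from here the quotients repeat a_1, ..., a_12; the period length is 12.
So sqrt(1207) = [34; (1, 2, 1, 6, 1, 33, 1, 6, 1, 2, 1, 68)] with period length k = 12.
k is even, so the fundamental solution of x^2 - 1207y^2 = 1 is (p_{k-1}, q_{k-1}) = (p_11, q_11); compute convergents through index 11.
Convergents (p_i = a_i*p_{i-1} + p_{i-2}, q_i = a_i*q_{i-1} + q_{i-2} with p_{-2}=0, p_{-1}=1, q_{-2}=1, q_{-1}=0):
  i=0: a_0=34, p_0 = 34*1 + 0 = 34, q_0 = 34*0 + 1 = 1.
  i=1: a_1=1, p_1 = 1*34 + 1 = 35, q_1 = 1*1 + 0 = 1.
  i=2: a_2=2, p_2 = 2*35 + 34 = 104, q_2 = 2*1 + 1 = 3.
  i=3: a_3=1, p_3 = 1*104 + 35 = 139, q_3 = 1*3 + 1 = 4.
  i=4: a_4=6, p_4 = 6*139 + 104 = 938, q_4 = 6*4 + 3 = 27.
  i=5: a_5=1, p_5 = 1*938 + 139 = 1077, q_5 = 1*27 + 4 = 31.
  i=6: a_6=33, p_6 = 33*1077 + 938 = 36479, q_6 = 33*31 + 27 = 1050.
  i=7: a_7=1, p_7 = 1*36479 + 1077 = 37556, q_7 = 1*1050 + 31 = 1081.
  i=8: a_8=6, p_8 = 6*37556 + 36479 = 261815, q_8 = 6*1081 + 1050 = 7536.
  i=9: a_9=1, p_9 = 1*261815 + 37556 = 299371, q_9 = 1*7536 + 1081 = 8617.
  i=10: a_10=2, p_10 = 2*299371 + 261815 = 860557, q_10 = 2*8617 + 7536 = 24770.
  i=11: a_11=1, p_11 = 1*860557 + 299371 = 1159928, q_11 = 1*24770 + 8617 = 33387.
Check: 1159928^2 - 1207*33387^2 = 1345432965184 - 1345432965183 = 1, so (x, y) = (1159928, 33387) solves the equation, and by the theorem it is the least positive solution.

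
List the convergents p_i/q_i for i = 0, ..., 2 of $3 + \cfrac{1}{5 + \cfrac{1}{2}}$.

3/1, 16/5, 35/11

Using the convergent recurrence p_i = a_i*p_{i-1} + p_{i-2}, q_i = a_i*q_{i-1} + q_{i-2} with p_{-2}=0, p_{-1}=1, q_{-2}=1, q_{-1}=0:
  i=0: a_0=3, p_0 = 3*1 + 0 = 3, q_0 = 3*0 + 1 = 1.
  i=1: a_1=5, p_1 = 5*3 + 1 = 16, q_1 = 5*1 + 0 = 5.
  i=2: a_2=2, p_2 = 2*16 + 3 = 35, q_2 = 2*5 + 1 = 11.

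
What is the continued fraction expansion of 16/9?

Run the Euclidean algorithm on 16 and 9; the successive quotients are the partial quotients a_0, a_1, ... (each step inverts the fractional part left over by the previous one):
  16 = 1*9 + 7, so a_0 = 1.
  9 = 1*7 + 2, so a_1 = 1.
  7 = 3*2 + 1, so a_2 = 3.
  2 = 2*1 + 0, so a_3 = 2.
The remainder reaches 0 after 4 divisions, so the expansion has 4 partial quotients, read off in order.

[1; 1, 3, 2]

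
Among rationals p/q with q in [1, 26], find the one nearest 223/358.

Expand x = 223/358 as a continued fraction with the Euclidean algorithm:
  223 = 0*358 + 223, so a_0 = 0.
  358 = 1*223 + 135, so a_1 = 1.
  223 = 1*135 + 88, so a_2 = 1.
  135 = 1*88 + 47, so a_3 = 1.
  88 = 1*47 + 41, so a_4 = 1.
  47 = 1*41 + 6, so a_5 = 1.
  41 = 6*6 + 5, so a_6 = 6.
  6 = 1*5 + 1, so a_7 = 1.
  5 = 5*1 + 0, so a_8 = 5.
so x = [0; 1, 1, 1, 1, 1, 6, 1, 5].
Convergents (p_i = a_i*p_{i-1} + p_{i-2}, q_i = a_i*q_{i-1} + q_{i-2} with p_{-2}=0, p_{-1}=1, q_{-2}=1, q_{-1}=0), until the denominator exceeds 26:
  i=0: a_0=0, p_0 = 0*1 + 0 = 0, q_0 = 0*0 + 1 = 1.
  i=1: a_1=1, p_1 = 1*0 + 1 = 1, q_1 = 1*1 + 0 = 1.
  i=2: a_2=1, p_2 = 1*1 + 0 = 1, q_2 = 1*1 + 1 = 2.
  i=3: a_3=1, p_3 = 1*1 + 1 = 2, q_3 = 1*2 + 1 = 3.
  i=4: a_4=1, p_4 = 1*2 + 1 = 3, q_4 = 1*3 + 2 = 5.
  i=5: a_5=1, p_5 = 1*3 + 2 = 5, q_5 = 1*5 + 3 = 8.
  i=6: a_6=6, p_6 = 6*5 + 3 = 33, q_6 = 6*8 + 5 = 53.
q_6 = 53 > 26, so the last convergent with denominator <= 26 is p_5/q_5 = 5/8.
The closest fraction with denominator <= 26 is either p_5/q_5 or the intermediate fraction (k*p_5 + p_4)/(k*q_5 + q_4) with the largest k >= 1 whose denominator stays <= 26; these approach x as k grows, and every other convergent or intermediate fraction in range is farther away.
Largest k: floor((26 - q_4)/q_5) = floor((26 - 5)/8) = 2.
That gives (2*5 + 3)/(2*8 + 5) = 13/21.
Compare the errors: |x - 5/8| = |223*8 - 5*358|/(358*8) = 6/2864, and |x - 13/21| = |223*21 - 13*358|/(358*21) = 29/7518.
Cross-multiplying, 6*7518 = 45108 < 83056 = 29*2864, so 6/2864 is smaller: the convergent 5/8 is closer to x than 13/21.

5/8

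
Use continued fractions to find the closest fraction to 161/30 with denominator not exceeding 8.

43/8

Expand x = 161/30 as a continued fraction with the Euclidean algorithm:
  161 = 5*30 + 11, so a_0 = 5.
  30 = 2*11 + 8, so a_1 = 2.
  11 = 1*8 + 3, so a_2 = 1.
  8 = 2*3 + 2, so a_3 = 2.
  3 = 1*2 + 1, so a_4 = 1.
  2 = 2*1 + 0, so a_5 = 2.
so x = [5; 2, 1, 2, 1, 2].
Convergents (p_i = a_i*p_{i-1} + p_{i-2}, q_i = a_i*q_{i-1} + q_{i-2} with p_{-2}=0, p_{-1}=1, q_{-2}=1, q_{-1}=0), until the denominator exceeds 8:
  i=0: a_0=5, p_0 = 5*1 + 0 = 5, q_0 = 5*0 + 1 = 1.
  i=1: a_1=2, p_1 = 2*5 + 1 = 11, q_1 = 2*1 + 0 = 2.
  i=2: a_2=1, p_2 = 1*11 + 5 = 16, q_2 = 1*2 + 1 = 3.
  i=3: a_3=2, p_3 = 2*16 + 11 = 43, q_3 = 2*3 + 2 = 8.
  i=4: a_4=1, p_4 = 1*43 + 16 = 59, q_4 = 1*8 + 3 = 11.
q_4 = 11 > 8, so the last convergent with denominator <= 8 is p_3/q_3 = 43/8.
The closest fraction with denominator <= 8 is either p_3/q_3 or the intermediate fraction (k*p_3 + p_2)/(k*q_3 + q_2) with the largest k >= 1 whose denominator stays <= 8; these approach x as k grows, and every other convergent or intermediate fraction in range is farther away.
Largest k: floor((8 - q_2)/q_3) = floor((8 - 3)/8) = 0.
Since k = 0, no intermediate fraction beyond p_3/q_3 has denominator <= 8, so the convergent 43/8 is the closest (its error is |161*8 - 43*30|/(30*8) = 2/240).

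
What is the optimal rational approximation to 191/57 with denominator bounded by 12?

Expand x = 191/57 as a continued fraction with the Euclidean algorithm:
  191 = 3*57 + 20, so a_0 = 3.
  57 = 2*20 + 17, so a_1 = 2.
  20 = 1*17 + 3, so a_2 = 1.
  17 = 5*3 + 2, so a_3 = 5.
  3 = 1*2 + 1, so a_4 = 1.
  2 = 2*1 + 0, so a_5 = 2.
so x = [3; 2, 1, 5, 1, 2].
Convergents (p_i = a_i*p_{i-1} + p_{i-2}, q_i = a_i*q_{i-1} + q_{i-2} with p_{-2}=0, p_{-1}=1, q_{-2}=1, q_{-1}=0), until the denominator exceeds 12:
  i=0: a_0=3, p_0 = 3*1 + 0 = 3, q_0 = 3*0 + 1 = 1.
  i=1: a_1=2, p_1 = 2*3 + 1 = 7, q_1 = 2*1 + 0 = 2.
  i=2: a_2=1, p_2 = 1*7 + 3 = 10, q_2 = 1*2 + 1 = 3.
  i=3: a_3=5, p_3 = 5*10 + 7 = 57, q_3 = 5*3 + 2 = 17.
q_3 = 17 > 12, so the last convergent with denominator <= 12 is p_2/q_2 = 10/3.
The closest fraction with denominator <= 12 is either p_2/q_2 or the intermediate fraction (k*p_2 + p_1)/(k*q_2 + q_1) with the largest k >= 1 whose denominator stays <= 12; these approach x as k grows, and every other convergent or intermediate fraction in range is farther away.
Largest k: floor((12 - q_1)/q_2) = floor((12 - 2)/3) = 3.
That gives (3*10 + 7)/(3*3 + 2) = 37/11.
Compare the errors: |x - 10/3| = |191*3 - 10*57|/(57*3) = 3/171, and |x - 37/11| = |191*11 - 37*57|/(57*11) = 8/627.
Cross-multiplying, 8*171 = 1368 < 1881 = 3*627, so 8/627 is smaller: the intermediate fraction 37/11 is closer to x than 10/3.

37/11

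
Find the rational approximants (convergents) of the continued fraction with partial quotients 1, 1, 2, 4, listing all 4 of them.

Using the convergent recurrence p_i = a_i*p_{i-1} + p_{i-2}, q_i = a_i*q_{i-1} + q_{i-2} with p_{-2}=0, p_{-1}=1, q_{-2}=1, q_{-1}=0:
  i=0: a_0=1, p_0 = 1*1 + 0 = 1, q_0 = 1*0 + 1 = 1.
  i=1: a_1=1, p_1 = 1*1 + 1 = 2, q_1 = 1*1 + 0 = 1.
  i=2: a_2=2, p_2 = 2*2 + 1 = 5, q_2 = 2*1 + 1 = 3.
  i=3: a_3=4, p_3 = 4*5 + 2 = 22, q_3 = 4*3 + 1 = 13.

1/1, 2/1, 5/3, 22/13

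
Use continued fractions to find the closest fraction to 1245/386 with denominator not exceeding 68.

Expand x = 1245/386 as a continued fraction with the Euclidean algorithm:
  1245 = 3*386 + 87, so a_0 = 3.
  386 = 4*87 + 38, so a_1 = 4.
  87 = 2*38 + 11, so a_2 = 2.
  38 = 3*11 + 5, so a_3 = 3.
  11 = 2*5 + 1, so a_4 = 2.
  5 = 5*1 + 0, so a_5 = 5.
so x = [3; 4, 2, 3, 2, 5].
Convergents (p_i = a_i*p_{i-1} + p_{i-2}, q_i = a_i*q_{i-1} + q_{i-2} with p_{-2}=0, p_{-1}=1, q_{-2}=1, q_{-1}=0), until the denominator exceeds 68:
  i=0: a_0=3, p_0 = 3*1 + 0 = 3, q_0 = 3*0 + 1 = 1.
  i=1: a_1=4, p_1 = 4*3 + 1 = 13, q_1 = 4*1 + 0 = 4.
  i=2: a_2=2, p_2 = 2*13 + 3 = 29, q_2 = 2*4 + 1 = 9.
  i=3: a_3=3, p_3 = 3*29 + 13 = 100, q_3 = 3*9 + 4 = 31.
  i=4: a_4=2, p_4 = 2*100 + 29 = 229, q_4 = 2*31 + 9 = 71.
q_4 = 71 > 68, so the last convergent with denominator <= 68 is p_3/q_3 = 100/31.
The closest fraction with denominator <= 68 is either p_3/q_3 or the intermediate fraction (k*p_3 + p_2)/(k*q_3 + q_2) with the largest k >= 1 whose denominator stays <= 68; these approach x as k grows, and every other convergent or intermediate fraction in range is farther away.
Largest k: floor((68 - q_2)/q_3) = floor((68 - 9)/31) = 1.
That gives (1*100 + 29)/(1*31 + 9) = 129/40.
Compare the errors: |x - 100/31| = |1245*31 - 100*386|/(386*31) = 5/11966, and |x - 129/40| = |1245*40 - 129*386|/(386*40) = 6/15440.
Cross-multiplying, 6*11966 = 71796 < 77200 = 5*15440, so 6/15440 is smaller: the intermediate fraction 129/40 is closer to x than 100/31.

129/40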